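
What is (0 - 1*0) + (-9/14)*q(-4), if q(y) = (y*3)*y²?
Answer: 864/7 ≈ 123.43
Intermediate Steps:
q(y) = 3*y³ (q(y) = (3*y)*y² = 3*y³)
(0 - 1*0) + (-9/14)*q(-4) = (0 - 1*0) + (-9/14)*(3*(-4)³) = (0 + 0) + (-9*1/14)*(3*(-64)) = 0 - 9/14*(-192) = 0 + 864/7 = 864/7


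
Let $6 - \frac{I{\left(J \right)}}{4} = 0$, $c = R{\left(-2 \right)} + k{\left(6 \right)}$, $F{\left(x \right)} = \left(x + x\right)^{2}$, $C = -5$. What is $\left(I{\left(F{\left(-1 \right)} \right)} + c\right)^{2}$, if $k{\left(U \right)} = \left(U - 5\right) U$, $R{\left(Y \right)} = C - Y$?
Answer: $729$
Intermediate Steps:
$R{\left(Y \right)} = -5 - Y$
$k{\left(U \right)} = U \left(-5 + U\right)$ ($k{\left(U \right)} = \left(-5 + U\right) U = U \left(-5 + U\right)$)
$F{\left(x \right)} = 4 x^{2}$ ($F{\left(x \right)} = \left(2 x\right)^{2} = 4 x^{2}$)
$c = 3$ ($c = \left(-5 - -2\right) + 6 \left(-5 + 6\right) = \left(-5 + 2\right) + 6 \cdot 1 = -3 + 6 = 3$)
$I{\left(J \right)} = 24$ ($I{\left(J \right)} = 24 - 0 = 24 + 0 = 24$)
$\left(I{\left(F{\left(-1 \right)} \right)} + c\right)^{2} = \left(24 + 3\right)^{2} = 27^{2} = 729$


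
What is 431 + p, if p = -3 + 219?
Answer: 647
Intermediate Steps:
p = 216
431 + p = 431 + 216 = 647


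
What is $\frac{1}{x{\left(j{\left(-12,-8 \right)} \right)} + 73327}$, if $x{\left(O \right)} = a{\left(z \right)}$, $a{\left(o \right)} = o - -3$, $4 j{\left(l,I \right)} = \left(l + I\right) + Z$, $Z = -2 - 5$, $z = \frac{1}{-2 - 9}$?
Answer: $\frac{11}{806629} \approx 1.3637 \cdot 10^{-5}$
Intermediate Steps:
$z = - \frac{1}{11}$ ($z = \frac{1}{-11} = - \frac{1}{11} \approx -0.090909$)
$Z = -7$
$j{\left(l,I \right)} = - \frac{7}{4} + \frac{I}{4} + \frac{l}{4}$ ($j{\left(l,I \right)} = \frac{\left(l + I\right) - 7}{4} = \frac{\left(I + l\right) - 7}{4} = \frac{-7 + I + l}{4} = - \frac{7}{4} + \frac{I}{4} + \frac{l}{4}$)
$a{\left(o \right)} = 3 + o$ ($a{\left(o \right)} = o + 3 = 3 + o$)
$x{\left(O \right)} = \frac{32}{11}$ ($x{\left(O \right)} = 3 - \frac{1}{11} = \frac{32}{11}$)
$\frac{1}{x{\left(j{\left(-12,-8 \right)} \right)} + 73327} = \frac{1}{\frac{32}{11} + 73327} = \frac{1}{\frac{806629}{11}} = \frac{11}{806629}$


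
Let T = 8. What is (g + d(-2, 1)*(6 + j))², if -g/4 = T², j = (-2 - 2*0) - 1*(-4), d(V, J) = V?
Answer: 73984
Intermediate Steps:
j = 2 (j = (-2 + 0) + 4 = -2 + 4 = 2)
g = -256 (g = -4*8² = -4*64 = -256)
(g + d(-2, 1)*(6 + j))² = (-256 - 2*(6 + 2))² = (-256 - 2*8)² = (-256 - 16)² = (-272)² = 73984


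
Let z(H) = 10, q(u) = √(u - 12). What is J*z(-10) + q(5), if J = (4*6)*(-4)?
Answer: -960 + I*√7 ≈ -960.0 + 2.6458*I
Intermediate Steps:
J = -96 (J = 24*(-4) = -96)
q(u) = √(-12 + u)
J*z(-10) + q(5) = -96*10 + √(-12 + 5) = -960 + √(-7) = -960 + I*√7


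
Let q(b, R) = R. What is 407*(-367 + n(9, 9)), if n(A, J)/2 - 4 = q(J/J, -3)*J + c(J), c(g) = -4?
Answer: -171347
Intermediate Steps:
n(A, J) = -6*J (n(A, J) = 8 + 2*(-3*J - 4) = 8 + 2*(-4 - 3*J) = 8 + (-8 - 6*J) = -6*J)
407*(-367 + n(9, 9)) = 407*(-367 - 6*9) = 407*(-367 - 54) = 407*(-421) = -171347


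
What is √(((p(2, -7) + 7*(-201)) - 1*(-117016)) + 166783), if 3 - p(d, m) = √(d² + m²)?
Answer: √(282395 - √53) ≈ 531.40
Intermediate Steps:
p(d, m) = 3 - √(d² + m²)
√(((p(2, -7) + 7*(-201)) - 1*(-117016)) + 166783) = √((((3 - √(2² + (-7)²)) + 7*(-201)) - 1*(-117016)) + 166783) = √((((3 - √(4 + 49)) - 1407) + 117016) + 166783) = √((((3 - √53) - 1407) + 117016) + 166783) = √(((-1404 - √53) + 117016) + 166783) = √((115612 - √53) + 166783) = √(282395 - √53)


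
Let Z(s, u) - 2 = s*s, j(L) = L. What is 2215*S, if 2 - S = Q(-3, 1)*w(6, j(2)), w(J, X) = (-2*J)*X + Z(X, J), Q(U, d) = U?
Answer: -115180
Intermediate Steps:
Z(s, u) = 2 + s² (Z(s, u) = 2 + s*s = 2 + s²)
w(J, X) = 2 + X² - 2*J*X (w(J, X) = (-2*J)*X + (2 + X²) = -2*J*X + (2 + X²) = 2 + X² - 2*J*X)
S = -52 (S = 2 - (-3)*(2 + 2² - 2*6*2) = 2 - (-3)*(2 + 4 - 24) = 2 - (-3)*(-18) = 2 - 1*54 = 2 - 54 = -52)
2215*S = 2215*(-52) = -115180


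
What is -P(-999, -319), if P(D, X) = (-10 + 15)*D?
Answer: 4995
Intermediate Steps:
P(D, X) = 5*D
-P(-999, -319) = -5*(-999) = -1*(-4995) = 4995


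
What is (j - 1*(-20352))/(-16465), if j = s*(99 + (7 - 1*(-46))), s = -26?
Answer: -3280/3293 ≈ -0.99605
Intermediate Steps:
j = -3952 (j = -26*(99 + (7 - 1*(-46))) = -26*(99 + (7 + 46)) = -26*(99 + 53) = -26*152 = -3952)
(j - 1*(-20352))/(-16465) = (-3952 - 1*(-20352))/(-16465) = (-3952 + 20352)*(-1/16465) = 16400*(-1/16465) = -3280/3293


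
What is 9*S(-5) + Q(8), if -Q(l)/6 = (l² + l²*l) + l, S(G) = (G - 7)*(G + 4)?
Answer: -3396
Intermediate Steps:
S(G) = (-7 + G)*(4 + G)
Q(l) = -6*l - 6*l² - 6*l³ (Q(l) = -6*((l² + l²*l) + l) = -6*((l² + l³) + l) = -6*(l + l² + l³) = -6*l - 6*l² - 6*l³)
9*S(-5) + Q(8) = 9*(-28 + (-5)² - 3*(-5)) - 6*8*(1 + 8 + 8²) = 9*(-28 + 25 + 15) - 6*8*(1 + 8 + 64) = 9*12 - 6*8*73 = 108 - 3504 = -3396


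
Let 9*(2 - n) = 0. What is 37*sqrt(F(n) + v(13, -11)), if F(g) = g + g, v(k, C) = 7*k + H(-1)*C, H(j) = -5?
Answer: 185*sqrt(6) ≈ 453.16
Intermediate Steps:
n = 2 (n = 2 - 1/9*0 = 2 + 0 = 2)
v(k, C) = -5*C + 7*k (v(k, C) = 7*k - 5*C = -5*C + 7*k)
F(g) = 2*g
37*sqrt(F(n) + v(13, -11)) = 37*sqrt(2*2 + (-5*(-11) + 7*13)) = 37*sqrt(4 + (55 + 91)) = 37*sqrt(4 + 146) = 37*sqrt(150) = 37*(5*sqrt(6)) = 185*sqrt(6)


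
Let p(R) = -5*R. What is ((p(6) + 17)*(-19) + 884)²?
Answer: 1279161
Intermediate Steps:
((p(6) + 17)*(-19) + 884)² = ((-5*6 + 17)*(-19) + 884)² = ((-30 + 17)*(-19) + 884)² = (-13*(-19) + 884)² = (247 + 884)² = 1131² = 1279161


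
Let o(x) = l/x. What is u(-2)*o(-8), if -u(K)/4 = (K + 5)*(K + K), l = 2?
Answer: -12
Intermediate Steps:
o(x) = 2/x
u(K) = -8*K*(5 + K) (u(K) = -4*(K + 5)*(K + K) = -4*(5 + K)*2*K = -8*K*(5 + K))
u(-2)*o(-8) = (-8*(-2)*(5 - 2))*(2/(-8)) = (-8*(-2)*3)*(2*(-⅛)) = 48*(-¼) = -12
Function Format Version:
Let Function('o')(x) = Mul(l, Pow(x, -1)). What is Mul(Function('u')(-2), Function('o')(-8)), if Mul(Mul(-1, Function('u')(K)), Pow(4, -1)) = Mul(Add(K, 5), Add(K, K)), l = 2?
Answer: -12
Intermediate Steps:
Function('o')(x) = Mul(2, Pow(x, -1))
Function('u')(K) = Mul(-8, K, Add(5, K)) (Function('u')(K) = Mul(-4, Mul(Add(K, 5), Add(K, K))) = Mul(-4, Mul(Add(5, K), Mul(2, K))) = Mul(-4, Mul(2, K, Add(5, K))) = Mul(-8, K, Add(5, K)))
Mul(Function('u')(-2), Function('o')(-8)) = Mul(Mul(-8, -2, Add(5, -2)), Mul(2, Pow(-8, -1))) = Mul(Mul(-8, -2, 3), Mul(2, Rational(-1, 8))) = Mul(48, Rational(-1, 4)) = -12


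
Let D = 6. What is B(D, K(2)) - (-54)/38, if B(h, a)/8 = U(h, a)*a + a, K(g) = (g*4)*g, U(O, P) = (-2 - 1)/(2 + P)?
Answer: 6161/57 ≈ 108.09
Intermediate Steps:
U(O, P) = -3/(2 + P)
K(g) = 4*g² (K(g) = (4*g)*g = 4*g²)
B(h, a) = 8*a - 24*a/(2 + a) (B(h, a) = 8*((-3/(2 + a))*a + a) = 8*(-3*a/(2 + a) + a) = 8*(a - 3*a/(2 + a)) = 8*a - 24*a/(2 + a))
B(D, K(2)) - (-54)/38 = 8*(4*2²)*(-1 + 4*2²)/(2 + 4*2²) - (-54)/38 = 8*(4*4)*(-1 + 4*4)/(2 + 4*4) - (-54)/38 = 8*16*(-1 + 16)/(2 + 16) - 9*(-3/19) = 8*16*15/18 + 27/19 = 8*16*(1/18)*15 + 27/19 = 320/3 + 27/19 = 6161/57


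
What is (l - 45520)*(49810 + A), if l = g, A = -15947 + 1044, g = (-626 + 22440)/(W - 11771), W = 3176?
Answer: -13657929732098/8595 ≈ -1.5891e+9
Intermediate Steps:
g = -21814/8595 (g = (-626 + 22440)/(3176 - 11771) = 21814/(-8595) = 21814*(-1/8595) = -21814/8595 ≈ -2.5380)
A = -14903
l = -21814/8595 ≈ -2.5380
(l - 45520)*(49810 + A) = (-21814/8595 - 45520)*(49810 - 14903) = -391266214/8595*34907 = -13657929732098/8595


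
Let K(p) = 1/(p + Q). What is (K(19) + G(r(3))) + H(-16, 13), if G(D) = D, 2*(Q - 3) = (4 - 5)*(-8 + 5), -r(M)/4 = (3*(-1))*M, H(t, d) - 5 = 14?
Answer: 2587/47 ≈ 55.043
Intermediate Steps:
H(t, d) = 19 (H(t, d) = 5 + 14 = 19)
r(M) = 12*M (r(M) = -4*3*(-1)*M = -(-12)*M = 12*M)
Q = 9/2 (Q = 3 + ((4 - 5)*(-8 + 5))/2 = 3 + (-1*(-3))/2 = 3 + (½)*3 = 3 + 3/2 = 9/2 ≈ 4.5000)
K(p) = 1/(9/2 + p) (K(p) = 1/(p + 9/2) = 1/(9/2 + p))
(K(19) + G(r(3))) + H(-16, 13) = (2/(9 + 2*19) + 12*3) + 19 = (2/(9 + 38) + 36) + 19 = (2/47 + 36) + 19 = 1694/47 + 19 = 2587/47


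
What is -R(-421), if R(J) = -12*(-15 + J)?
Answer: -5232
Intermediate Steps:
R(J) = 180 - 12*J
-R(-421) = -(180 - 12*(-421)) = -(180 + 5052) = -1*5232 = -5232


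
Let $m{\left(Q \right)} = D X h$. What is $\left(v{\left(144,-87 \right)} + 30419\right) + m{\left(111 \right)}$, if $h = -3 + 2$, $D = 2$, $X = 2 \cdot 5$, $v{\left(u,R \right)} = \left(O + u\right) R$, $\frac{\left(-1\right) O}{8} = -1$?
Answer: $17175$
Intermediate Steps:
$O = 8$ ($O = \left(-8\right) \left(-1\right) = 8$)
$v{\left(u,R \right)} = R \left(8 + u\right)$ ($v{\left(u,R \right)} = \left(8 + u\right) R = R \left(8 + u\right)$)
$X = 10$
$h = -1$
$m{\left(Q \right)} = -20$ ($m{\left(Q \right)} = 2 \cdot 10 \left(-1\right) = 20 \left(-1\right) = -20$)
$\left(v{\left(144,-87 \right)} + 30419\right) + m{\left(111 \right)} = \left(- 87 \left(8 + 144\right) + 30419\right) - 20 = \left(\left(-87\right) 152 + 30419\right) - 20 = \left(-13224 + 30419\right) - 20 = 17195 - 20 = 17175$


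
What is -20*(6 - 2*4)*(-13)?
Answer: -520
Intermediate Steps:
-20*(6 - 2*4)*(-13) = -20*(6 - 8)*(-13) = -20*(-2)*(-13) = 40*(-13) = -520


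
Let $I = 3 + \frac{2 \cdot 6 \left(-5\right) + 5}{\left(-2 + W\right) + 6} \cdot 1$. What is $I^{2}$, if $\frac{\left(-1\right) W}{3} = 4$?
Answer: $\frac{6241}{64} \approx 97.516$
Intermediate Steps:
$W = -12$ ($W = \left(-3\right) 4 = -12$)
$I = \frac{79}{8}$ ($I = 3 + \frac{2 \cdot 6 \left(-5\right) + 5}{\left(-2 - 12\right) + 6} \cdot 1 = 3 + \frac{12 \left(-5\right) + 5}{-14 + 6} \cdot 1 = 3 + \frac{-60 + 5}{-8} \cdot 1 = 3 + \left(-55\right) \left(- \frac{1}{8}\right) 1 = 3 + \frac{55}{8} \cdot 1 = 3 + \frac{55}{8} = \frac{79}{8} \approx 9.875$)
$I^{2} = \left(\frac{79}{8}\right)^{2} = \frac{6241}{64}$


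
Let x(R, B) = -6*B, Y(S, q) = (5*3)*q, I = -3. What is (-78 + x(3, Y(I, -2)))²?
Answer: 10404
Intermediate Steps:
Y(S, q) = 15*q
(-78 + x(3, Y(I, -2)))² = (-78 - 90*(-2))² = (-78 - 6*(-30))² = (-78 + 180)² = 102² = 10404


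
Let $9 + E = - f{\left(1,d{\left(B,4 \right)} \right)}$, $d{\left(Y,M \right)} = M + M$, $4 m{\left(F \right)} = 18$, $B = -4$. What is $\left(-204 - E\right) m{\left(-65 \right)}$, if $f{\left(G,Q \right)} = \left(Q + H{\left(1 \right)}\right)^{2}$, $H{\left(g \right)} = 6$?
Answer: $\frac{9}{2} \approx 4.5$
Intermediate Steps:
$m{\left(F \right)} = \frac{9}{2}$ ($m{\left(F \right)} = \frac{1}{4} \cdot 18 = \frac{9}{2}$)
$d{\left(Y,M \right)} = 2 M$
$f{\left(G,Q \right)} = \left(6 + Q\right)^{2}$ ($f{\left(G,Q \right)} = \left(Q + 6\right)^{2} = \left(6 + Q\right)^{2}$)
$E = -205$ ($E = -9 - \left(6 + 2 \cdot 4\right)^{2} = -9 - \left(6 + 8\right)^{2} = -9 - 14^{2} = -9 - 196 = -205$)
$\left(-204 - E\right) m{\left(-65 \right)} = \left(-204 - -205\right) \frac{9}{2} = \left(-204 + 205\right) \frac{9}{2} = 1 \cdot \frac{9}{2} = \frac{9}{2}$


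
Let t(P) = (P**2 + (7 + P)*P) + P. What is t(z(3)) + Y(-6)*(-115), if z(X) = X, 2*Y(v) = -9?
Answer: 1119/2 ≈ 559.50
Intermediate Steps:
Y(v) = -9/2 (Y(v) = (1/2)*(-9) = -9/2)
t(P) = P + P**2 + P*(7 + P) (t(P) = (P**2 + P*(7 + P)) + P = P + P**2 + P*(7 + P))
t(z(3)) + Y(-6)*(-115) = 2*3*(4 + 3) - 9/2*(-115) = 2*3*7 + 1035/2 = 42 + 1035/2 = 1119/2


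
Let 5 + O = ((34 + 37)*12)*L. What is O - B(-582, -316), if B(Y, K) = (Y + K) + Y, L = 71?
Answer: 61967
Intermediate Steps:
B(Y, K) = K + 2*Y (B(Y, K) = (K + Y) + Y = K + 2*Y)
O = 60487 (O = -5 + ((34 + 37)*12)*71 = -5 + (71*12)*71 = -5 + 852*71 = -5 + 60492 = 60487)
O - B(-582, -316) = 60487 - (-316 + 2*(-582)) = 60487 - (-316 - 1164) = 60487 - 1*(-1480) = 60487 + 1480 = 61967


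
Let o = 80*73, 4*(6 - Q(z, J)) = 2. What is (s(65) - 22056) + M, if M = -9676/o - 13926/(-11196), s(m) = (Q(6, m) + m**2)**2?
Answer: 6087267019817/340545 ≈ 1.7875e+7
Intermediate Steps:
Q(z, J) = 11/2 (Q(z, J) = 6 - 1/4*2 = 6 - 1/2 = 11/2)
s(m) = (11/2 + m**2)**2
o = 5840
M = -562597/1362180 (M = -9676/5840 - 13926/(-11196) = -9676*1/5840 - 13926*(-1/11196) = -2419/1460 + 2321/1866 = -562597/1362180 ≈ -0.41301)
(s(65) - 22056) + M = ((11 + 2*65**2)**2/4 - 22056) - 562597/1362180 = ((11 + 2*4225)**2/4 - 22056) - 562597/1362180 = ((11 + 8450)**2/4 - 22056) - 562597/1362180 = ((1/4)*8461**2 - 22056) - 562597/1362180 = ((1/4)*71588521 - 22056) - 562597/1362180 = (71588521/4 - 22056) - 562597/1362180 = 71500297/4 - 562597/1362180 = 6087267019817/340545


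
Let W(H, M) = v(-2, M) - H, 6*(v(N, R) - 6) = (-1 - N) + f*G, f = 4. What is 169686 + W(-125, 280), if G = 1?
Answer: 1018907/6 ≈ 1.6982e+5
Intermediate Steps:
v(N, R) = 13/2 - N/6 (v(N, R) = 6 + ((-1 - N) + 4*1)/6 = 6 + ((-1 - N) + 4)/6 = 6 + (3 - N)/6 = 6 + (1/2 - N/6) = 13/2 - N/6)
W(H, M) = 41/6 - H (W(H, M) = (13/2 - 1/6*(-2)) - H = (13/2 + 1/3) - H = 41/6 - H)
169686 + W(-125, 280) = 169686 + (41/6 - 1*(-125)) = 169686 + (41/6 + 125) = 169686 + 791/6 = 1018907/6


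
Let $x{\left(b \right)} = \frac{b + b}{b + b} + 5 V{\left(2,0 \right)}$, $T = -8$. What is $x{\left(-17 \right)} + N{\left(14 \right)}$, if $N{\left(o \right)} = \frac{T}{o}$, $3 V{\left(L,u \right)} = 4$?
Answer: $\frac{149}{21} \approx 7.0952$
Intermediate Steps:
$V{\left(L,u \right)} = \frac{4}{3}$ ($V{\left(L,u \right)} = \frac{1}{3} \cdot 4 = \frac{4}{3}$)
$x{\left(b \right)} = \frac{23}{3}$ ($x{\left(b \right)} = \frac{b + b}{b + b} + 5 \cdot \frac{4}{3} = \frac{2 b}{2 b} + \frac{20}{3} = 2 b \frac{1}{2 b} + \frac{20}{3} = 1 + \frac{20}{3} = \frac{23}{3}$)
$N{\left(o \right)} = - \frac{8}{o}$
$x{\left(-17 \right)} + N{\left(14 \right)} = \frac{23}{3} - \frac{8}{14} = \frac{23}{3} - \frac{4}{7} = \frac{149}{21}$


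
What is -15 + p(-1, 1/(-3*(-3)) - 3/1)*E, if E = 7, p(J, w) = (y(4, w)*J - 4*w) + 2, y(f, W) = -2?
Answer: 845/9 ≈ 93.889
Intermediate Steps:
p(J, w) = 2 - 4*w - 2*J (p(J, w) = (-2*J - 4*w) + 2 = (-4*w - 2*J) + 2 = 2 - 4*w - 2*J)
-15 + p(-1, 1/(-3*(-3)) - 3/1)*E = -15 + (2 - 4*(1/(-3*(-3)) - 3/1) - 2*(-1))*7 = -15 + (2 - 4*(-⅓*(-⅓) - 3*1) + 2)*7 = -15 + (2 - 4*(⅑ - 3) + 2)*7 = -15 + (2 - 4*(-26/9) + 2)*7 = -15 + (2 + 104/9 + 2)*7 = -15 + (140/9)*7 = -15 + 980/9 = 845/9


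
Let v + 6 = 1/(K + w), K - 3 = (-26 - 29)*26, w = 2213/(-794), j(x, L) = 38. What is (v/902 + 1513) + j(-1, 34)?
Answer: 72191436691/46545291 ≈ 1551.0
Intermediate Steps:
w = -2213/794 (w = 2213*(-1/794) = -2213/794 ≈ -2.7872)
K = -1427 (K = 3 + (-26 - 29)*26 = 3 - 55*26 = 3 - 1430 = -1427)
v = -6812300/1135251 (v = -6 + 1/(-1427 - 2213/794) = -6 + 1/(-1135251/794) = -6 - 794/1135251 = -6812300/1135251 ≈ -6.0007)
(v/902 + 1513) + j(-1, 34) = (-6812300/1135251/902 + 1513) + 38 = (-6812300/1135251*1/902 + 1513) + 38 = (-309650/46545291 + 1513) + 38 = 70422715633/46545291 + 38 = 72191436691/46545291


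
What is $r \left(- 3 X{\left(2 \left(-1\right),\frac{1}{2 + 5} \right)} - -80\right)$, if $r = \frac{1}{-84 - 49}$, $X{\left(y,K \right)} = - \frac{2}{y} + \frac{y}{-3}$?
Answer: $- \frac{75}{133} \approx -0.56391$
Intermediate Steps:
$X{\left(y,K \right)} = - \frac{2}{y} - \frac{y}{3}$ ($X{\left(y,K \right)} = - \frac{2}{y} + y \left(- \frac{1}{3}\right) = - \frac{2}{y} - \frac{y}{3}$)
$r = - \frac{1}{133}$ ($r = \frac{1}{-133} = - \frac{1}{133} \approx -0.0075188$)
$r \left(- 3 X{\left(2 \left(-1\right),\frac{1}{2 + 5} \right)} - -80\right) = - \frac{- 3 \left(- \frac{2}{2 \left(-1\right)} - \frac{2 \left(-1\right)}{3}\right) - -80}{133} = - \frac{- 3 \left(- \frac{2}{-2} - - \frac{2}{3}\right) + 80}{133} = - \frac{- 3 \left(\left(-2\right) \left(- \frac{1}{2}\right) + \frac{2}{3}\right) + 80}{133} = - \frac{- 3 \left(1 + \frac{2}{3}\right) + 80}{133} = - \frac{\left(-3\right) \frac{5}{3} + 80}{133} = - \frac{-5 + 80}{133} = \left(- \frac{1}{133}\right) 75 = - \frac{75}{133}$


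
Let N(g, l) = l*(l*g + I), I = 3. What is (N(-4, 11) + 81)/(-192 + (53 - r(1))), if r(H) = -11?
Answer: 185/64 ≈ 2.8906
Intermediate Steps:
N(g, l) = l*(3 + g*l) (N(g, l) = l*(l*g + 3) = l*(g*l + 3) = l*(3 + g*l))
(N(-4, 11) + 81)/(-192 + (53 - r(1))) = (11*(3 - 4*11) + 81)/(-192 + (53 - 1*(-11))) = (11*(3 - 44) + 81)/(-192 + (53 + 11)) = (11*(-41) + 81)/(-192 + 64) = (-451 + 81)/(-128) = -370*(-1/128) = 185/64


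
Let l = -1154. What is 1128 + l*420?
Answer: -483552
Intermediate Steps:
1128 + l*420 = 1128 - 1154*420 = 1128 - 484680 = -483552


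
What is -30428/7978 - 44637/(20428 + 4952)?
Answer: -188062771/33746940 ≈ -5.5727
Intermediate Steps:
-30428/7978 - 44637/(20428 + 4952) = -30428*1/7978 - 44637/25380 = -15214/3989 - 44637*1/25380 = -15214/3989 - 14879/8460 = -188062771/33746940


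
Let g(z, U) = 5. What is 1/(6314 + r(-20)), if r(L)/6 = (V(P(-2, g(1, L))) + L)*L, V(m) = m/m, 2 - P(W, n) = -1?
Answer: 1/8594 ≈ 0.00011636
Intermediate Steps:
P(W, n) = 3 (P(W, n) = 2 - 1*(-1) = 2 + 1 = 3)
V(m) = 1
r(L) = 6*L*(1 + L) (r(L) = 6*((1 + L)*L) = 6*(L*(1 + L)) = 6*L*(1 + L))
1/(6314 + r(-20)) = 1/(6314 + 6*(-20)*(1 - 20)) = 1/(6314 + 6*(-20)*(-19)) = 1/(6314 + 2280) = 1/8594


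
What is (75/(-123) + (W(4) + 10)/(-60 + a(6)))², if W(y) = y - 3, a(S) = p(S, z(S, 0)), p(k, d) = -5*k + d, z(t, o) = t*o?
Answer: 7295401/13616100 ≈ 0.53579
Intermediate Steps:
z(t, o) = o*t
p(k, d) = d - 5*k
a(S) = -5*S (a(S) = 0*S - 5*S = 0 - 5*S = -5*S)
W(y) = -3 + y
(75/(-123) + (W(4) + 10)/(-60 + a(6)))² = (75/(-123) + ((-3 + 4) + 10)/(-60 - 5*6))² = (75*(-1/123) + (1 + 10)/(-60 - 30))² = (-25/41 + 11/(-90))² = (-25/41 + 11*(-1/90))² = (-25/41 - 11/90)² = (-2701/3690)² = 7295401/13616100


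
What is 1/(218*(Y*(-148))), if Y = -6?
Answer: 1/193584 ≈ 5.1657e-6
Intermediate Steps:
1/(218*(Y*(-148))) = 1/(218*(-6*(-148))) = 1/(218*888) = 1/193584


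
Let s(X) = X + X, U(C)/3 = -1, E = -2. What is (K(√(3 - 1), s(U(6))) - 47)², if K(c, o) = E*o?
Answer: 1225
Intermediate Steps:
U(C) = -3 (U(C) = 3*(-1) = -3)
s(X) = 2*X
K(c, o) = -2*o
(K(√(3 - 1), s(U(6))) - 47)² = (-4*(-3) - 47)² = (-2*(-6) - 47)² = (12 - 47)² = (-35)² = 1225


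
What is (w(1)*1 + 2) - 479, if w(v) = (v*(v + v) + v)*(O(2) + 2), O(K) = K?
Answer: -465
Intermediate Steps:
w(v) = 4*v + 8*v² (w(v) = (v*(v + v) + v)*(2 + 2) = (v*(2*v) + v)*4 = (2*v² + v)*4 = (v + 2*v²)*4 = 4*v + 8*v²)
(w(1)*1 + 2) - 479 = ((4*1*(1 + 2*1))*1 + 2) - 479 = ((4*1*(1 + 2))*1 + 2) - 479 = ((4*1*3)*1 + 2) - 479 = (12*1 + 2) - 479 = (12 + 2) - 479 = 14 - 479 = -465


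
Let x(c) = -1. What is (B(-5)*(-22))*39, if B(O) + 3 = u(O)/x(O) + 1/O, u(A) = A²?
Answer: 120978/5 ≈ 24196.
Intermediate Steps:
B(O) = -3 + 1/O - O² (B(O) = -3 + (O²/(-1) + 1/O) = -3 + (O²*(-1) + 1/O) = -3 + (-O² + 1/O) = -3 + (1/O - O²) = -3 + 1/O - O²)
(B(-5)*(-22))*39 = ((-3 + 1/(-5) - 1*(-5)²)*(-22))*39 = ((-3 - ⅕ - 1*25)*(-22))*39 = ((-3 - ⅕ - 25)*(-22))*39 = -141/5*(-22)*39 = (3102/5)*39 = 120978/5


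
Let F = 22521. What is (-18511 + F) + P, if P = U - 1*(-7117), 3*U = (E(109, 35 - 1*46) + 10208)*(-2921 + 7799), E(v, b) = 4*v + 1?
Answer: 17319897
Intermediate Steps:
E(v, b) = 1 + 4*v
U = 17308770 (U = (((1 + 4*109) + 10208)*(-2921 + 7799))/3 = (((1 + 436) + 10208)*4878)/3 = ((437 + 10208)*4878)/3 = (10645*4878)/3 = (⅓)*51926310 = 17308770)
P = 17315887 (P = 17308770 - 1*(-7117) = 17308770 + 7117 = 17315887)
(-18511 + F) + P = (-18511 + 22521) + 17315887 = 4010 + 17315887 = 17319897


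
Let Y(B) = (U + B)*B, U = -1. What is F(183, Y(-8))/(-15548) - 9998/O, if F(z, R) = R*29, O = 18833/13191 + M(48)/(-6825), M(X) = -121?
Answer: -583129792777557/84303417172 ≈ -6917.0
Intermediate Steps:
Y(B) = B*(-1 + B) (Y(B) = (-1 + B)*B = B*(-1 + B))
O = 43377112/30009525 (O = 18833/13191 - 121/(-6825) = 18833*(1/13191) - 121*(-1/6825) = 18833/13191 + 121/6825 = 43377112/30009525 ≈ 1.4454)
F(z, R) = 29*R
F(183, Y(-8))/(-15548) - 9998/O = (29*(-8*(-1 - 8)))/(-15548) - 9998/43377112/30009525 = (29*(-8*(-9)))*(-1/15548) - 9998*30009525/43377112 = (29*72)*(-1/15548) - 150017615475/21688556 = 2088*(-1/15548) - 150017615475/21688556 = -522/3887 - 150017615475/21688556 = -583129792777557/84303417172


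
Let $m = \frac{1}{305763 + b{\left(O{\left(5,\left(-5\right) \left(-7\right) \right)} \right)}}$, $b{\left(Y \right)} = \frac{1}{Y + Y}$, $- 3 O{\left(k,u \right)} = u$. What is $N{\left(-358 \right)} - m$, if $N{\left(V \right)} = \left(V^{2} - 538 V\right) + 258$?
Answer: $\frac{6871050135512}{21403407} \approx 3.2103 \cdot 10^{5}$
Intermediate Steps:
$O{\left(k,u \right)} = - \frac{u}{3}$
$b{\left(Y \right)} = \frac{1}{2 Y}$
$N{\left(V \right)} = 258 + V^{2} - 538 V$
$m = \frac{70}{21403407}$ ($m = \frac{1}{305763 + \frac{1}{2 \left(- \frac{\left(-5\right) \left(-7\right)}{3}\right)}} = \frac{1}{305763 + \frac{1}{2 \left(\left(- \frac{1}{3}\right) 35\right)}} = \frac{1}{305763 + \frac{1}{2 \left(- \frac{35}{3}\right)}} = \frac{1}{305763 + \frac{1}{2} \left(- \frac{3}{35}\right)} = \frac{1}{305763 - \frac{3}{70}} = \frac{1}{\frac{21403407}{70}} = \frac{70}{21403407} \approx 3.2705 \cdot 10^{-6}$)
$N{\left(-358 \right)} - m = \left(258 + \left(-358\right)^{2} - -192604\right) - \frac{70}{21403407} = \left(258 + 128164 + 192604\right) - \frac{70}{21403407} = 321026 - \frac{70}{21403407} = \frac{6871050135512}{21403407}$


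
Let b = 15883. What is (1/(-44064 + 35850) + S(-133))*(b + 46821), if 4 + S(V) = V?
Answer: -35281001288/4107 ≈ -8.5904e+6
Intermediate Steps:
S(V) = -4 + V
(1/(-44064 + 35850) + S(-133))*(b + 46821) = (1/(-44064 + 35850) + (-4 - 133))*(15883 + 46821) = (1/(-8214) - 137)*62704 = (-1/8214 - 137)*62704 = -1125319/8214*62704 = -35281001288/4107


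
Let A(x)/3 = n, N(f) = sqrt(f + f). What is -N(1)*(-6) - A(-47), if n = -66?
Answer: 198 + 6*sqrt(2) ≈ 206.49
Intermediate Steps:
N(f) = sqrt(2)*sqrt(f) (N(f) = sqrt(2*f) = sqrt(2)*sqrt(f))
A(x) = -198 (A(x) = 3*(-66) = -198)
-N(1)*(-6) - A(-47) = -sqrt(2)*sqrt(1)*(-6) - 1*(-198) = -sqrt(2)*(-6) + 198 = 6*sqrt(2) + 198 = 198 + 6*sqrt(2)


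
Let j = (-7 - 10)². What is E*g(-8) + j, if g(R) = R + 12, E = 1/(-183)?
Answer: 52883/183 ≈ 288.98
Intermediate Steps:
j = 289 (j = (-17)² = 289)
E = -1/183 ≈ -0.0054645
g(R) = 12 + R
E*g(-8) + j = -(12 - 8)/183 + 289 = -1/183*4 + 289 = -4/183 + 289 = 52883/183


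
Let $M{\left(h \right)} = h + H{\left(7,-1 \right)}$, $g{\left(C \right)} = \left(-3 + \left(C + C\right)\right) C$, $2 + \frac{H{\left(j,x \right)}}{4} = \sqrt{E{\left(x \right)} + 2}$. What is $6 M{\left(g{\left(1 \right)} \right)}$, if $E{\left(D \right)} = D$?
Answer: $-30$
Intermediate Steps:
$H{\left(j,x \right)} = -8 + 4 \sqrt{2 + x}$ ($H{\left(j,x \right)} = -8 + 4 \sqrt{x + 2} = -8 + 4 \sqrt{2 + x}$)
$g{\left(C \right)} = C \left(-3 + 2 C\right)$ ($g{\left(C \right)} = \left(-3 + 2 C\right) C = C \left(-3 + 2 C\right)$)
$M{\left(h \right)} = -4 + h$ ($M{\left(h \right)} = h - \left(8 - 4 \sqrt{2 - 1}\right) = h - \left(8 - 4 \sqrt{1}\right) = h + \left(-8 + 4 \cdot 1\right) = h + \left(-8 + 4\right) = h - 4 = -4 + h$)
$6 M{\left(g{\left(1 \right)} \right)} = 6 \left(-4 + 1 \left(-3 + 2 \cdot 1\right)\right) = 6 \left(-4 + 1 \left(-3 + 2\right)\right) = 6 \left(-4 + 1 \left(-1\right)\right) = 6 \left(-4 - 1\right) = 6 \left(-5\right) = -30$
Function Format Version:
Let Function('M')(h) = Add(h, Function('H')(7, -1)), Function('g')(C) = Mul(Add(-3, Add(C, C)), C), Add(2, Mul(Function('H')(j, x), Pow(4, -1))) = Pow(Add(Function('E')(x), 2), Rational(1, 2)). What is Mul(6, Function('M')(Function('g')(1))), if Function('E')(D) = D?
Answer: -30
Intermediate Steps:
Function('H')(j, x) = Add(-8, Mul(4, Pow(Add(2, x), Rational(1, 2)))) (Function('H')(j, x) = Add(-8, Mul(4, Pow(Add(x, 2), Rational(1, 2)))) = Add(-8, Mul(4, Pow(Add(2, x), Rational(1, 2)))))
Function('g')(C) = Mul(C, Add(-3, Mul(2, C))) (Function('g')(C) = Mul(Add(-3, Mul(2, C)), C) = Mul(C, Add(-3, Mul(2, C))))
Function('M')(h) = Add(-4, h) (Function('M')(h) = Add(h, Add(-8, Mul(4, Pow(Add(2, -1), Rational(1, 2))))) = Add(h, Add(-8, Mul(4, Pow(1, Rational(1, 2))))) = Add(h, Add(-8, Mul(4, 1))) = Add(h, Add(-8, 4)) = Add(h, -4) = Add(-4, h))
Mul(6, Function('M')(Function('g')(1))) = Mul(6, Add(-4, Mul(1, Add(-3, Mul(2, 1))))) = Mul(6, Add(-4, Mul(1, Add(-3, 2)))) = Mul(6, Add(-4, Mul(1, -1))) = Mul(6, Add(-4, -1)) = Mul(6, -5) = -30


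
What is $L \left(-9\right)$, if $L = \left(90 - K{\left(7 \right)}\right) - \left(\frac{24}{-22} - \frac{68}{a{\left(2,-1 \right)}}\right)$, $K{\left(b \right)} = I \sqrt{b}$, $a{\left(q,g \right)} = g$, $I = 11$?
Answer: $- \frac{2286}{11} + 99 \sqrt{7} \approx 54.111$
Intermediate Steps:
$K{\left(b \right)} = 11 \sqrt{b}$
$L = \frac{254}{11} - 11 \sqrt{7}$ ($L = \left(90 - 11 \sqrt{7}\right) - \left(\frac{24}{-22} - \frac{68}{-1}\right) = \left(90 - 11 \sqrt{7}\right) - \left(24 \left(- \frac{1}{22}\right) - -68\right) = \left(90 - 11 \sqrt{7}\right) - \left(- \frac{12}{11} + 68\right) = \left(90 - 11 \sqrt{7}\right) - \frac{736}{11} = \frac{254}{11} - 11 \sqrt{7} \approx -6.0124$)
$L \left(-9\right) = \left(\frac{254}{11} - 11 \sqrt{7}\right) \left(-9\right) = - \frac{2286}{11} + 99 \sqrt{7}$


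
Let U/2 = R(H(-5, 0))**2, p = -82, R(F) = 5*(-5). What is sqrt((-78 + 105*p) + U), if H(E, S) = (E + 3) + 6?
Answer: I*sqrt(7438) ≈ 86.244*I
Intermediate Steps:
H(E, S) = 9 + E (H(E, S) = (3 + E) + 6 = 9 + E)
R(F) = -25
U = 1250 (U = 2*(-25)**2 = 2*625 = 1250)
sqrt((-78 + 105*p) + U) = sqrt((-78 + 105*(-82)) + 1250) = sqrt((-78 - 8610) + 1250) = sqrt(-8688 + 1250) = sqrt(-7438) = I*sqrt(7438)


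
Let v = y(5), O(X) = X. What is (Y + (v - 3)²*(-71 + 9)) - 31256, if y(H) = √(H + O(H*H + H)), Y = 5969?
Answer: -28015 + 372*√35 ≈ -25814.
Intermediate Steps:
y(H) = √(H² + 2*H) (y(H) = √(H + (H*H + H)) = √(H + (H² + H)) = √(H + (H + H²)) = √(H² + 2*H))
v = √35 (v = √(5*(2 + 5)) = √(5*7) = √35 ≈ 5.9161)
(Y + (v - 3)²*(-71 + 9)) - 31256 = (5969 + (√35 - 3)²*(-71 + 9)) - 31256 = (5969 + (-3 + √35)²*(-62)) - 31256 = (5969 - 62*(-3 + √35)²) - 31256 = -25287 - 62*(-3 + √35)²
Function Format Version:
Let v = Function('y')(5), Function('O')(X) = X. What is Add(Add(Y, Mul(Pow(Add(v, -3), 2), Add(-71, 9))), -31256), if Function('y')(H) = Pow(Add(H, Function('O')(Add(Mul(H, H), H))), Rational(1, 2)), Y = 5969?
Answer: Add(-28015, Mul(372, Pow(35, Rational(1, 2)))) ≈ -25814.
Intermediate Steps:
Function('y')(H) = Pow(Add(Pow(H, 2), Mul(2, H)), Rational(1, 2)) (Function('y')(H) = Pow(Add(H, Add(Mul(H, H), H)), Rational(1, 2)) = Pow(Add(H, Add(Pow(H, 2), H)), Rational(1, 2)) = Pow(Add(H, Add(H, Pow(H, 2))), Rational(1, 2)) = Pow(Add(Pow(H, 2), Mul(2, H)), Rational(1, 2)))
v = Pow(35, Rational(1, 2)) (v = Pow(Mul(5, Add(2, 5)), Rational(1, 2)) = Pow(Mul(5, 7), Rational(1, 2)) = Pow(35, Rational(1, 2)) ≈ 5.9161)
Add(Add(Y, Mul(Pow(Add(v, -3), 2), Add(-71, 9))), -31256) = Add(Add(5969, Mul(Pow(Add(Pow(35, Rational(1, 2)), -3), 2), Add(-71, 9))), -31256) = Add(Add(5969, Mul(Pow(Add(-3, Pow(35, Rational(1, 2))), 2), -62)), -31256) = Add(Add(5969, Mul(-62, Pow(Add(-3, Pow(35, Rational(1, 2))), 2))), -31256) = Add(-25287, Mul(-62, Pow(Add(-3, Pow(35, Rational(1, 2))), 2)))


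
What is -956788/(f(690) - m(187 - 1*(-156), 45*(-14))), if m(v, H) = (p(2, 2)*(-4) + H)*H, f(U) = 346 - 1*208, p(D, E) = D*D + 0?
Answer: 478394/203421 ≈ 2.3517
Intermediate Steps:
p(D, E) = D² (p(D, E) = D² + 0 = D²)
f(U) = 138 (f(U) = 346 - 208 = 138)
m(v, H) = H*(-16 + H) (m(v, H) = (2²*(-4) + H)*H = (4*(-4) + H)*H = (-16 + H)*H = H*(-16 + H))
-956788/(f(690) - m(187 - 1*(-156), 45*(-14))) = -956788/(138 - 45*(-14)*(-16 + 45*(-14))) = -956788/(138 - (-630)*(-16 - 630)) = -956788/(138 - (-630)*(-646)) = -956788/(138 - 1*406980) = -956788/(138 - 406980) = -956788/(-406842) = -956788*(-1/406842) = 478394/203421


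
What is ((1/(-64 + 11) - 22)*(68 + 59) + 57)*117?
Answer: -16986996/53 ≈ -3.2051e+5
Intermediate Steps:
((1/(-64 + 11) - 22)*(68 + 59) + 57)*117 = ((1/(-53) - 22)*127 + 57)*117 = ((-1/53 - 22)*127 + 57)*117 = (-1167/53*127 + 57)*117 = (-148209/53 + 57)*117 = -145188/53*117 = -16986996/53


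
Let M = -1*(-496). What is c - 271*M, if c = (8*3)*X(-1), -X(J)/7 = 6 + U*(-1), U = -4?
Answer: -136096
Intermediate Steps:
X(J) = -70 (X(J) = -7*(6 - 4*(-1)) = -7*(6 + 4) = -7*10 = -70)
M = 496
c = -1680 (c = (8*3)*(-70) = 24*(-70) = -1680)
c - 271*M = -1680 - 271*496 = -1680 - 134416 = -136096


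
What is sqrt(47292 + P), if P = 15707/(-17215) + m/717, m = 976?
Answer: sqrt(7205168936546141055)/12343155 ≈ 217.47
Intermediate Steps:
P = 5539921/12343155 (P = 15707/(-17215) + 976/717 = 15707*(-1/17215) + 976*(1/717) = -15707/17215 + 976/717 = 5539921/12343155 ≈ 0.44883)
sqrt(47292 + P) = sqrt(47292 + 5539921/12343155) = sqrt(583738026181/12343155) = sqrt(7205168936546141055)/12343155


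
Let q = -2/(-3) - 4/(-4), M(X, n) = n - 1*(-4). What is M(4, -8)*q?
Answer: -20/3 ≈ -6.6667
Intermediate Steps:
M(X, n) = 4 + n (M(X, n) = n + 4 = 4 + n)
q = 5/3 (q = -2*(-⅓) - 4*(-¼) = ⅔ + 1 = 5/3 ≈ 1.6667)
M(4, -8)*q = (4 - 8)*(5/3) = -4*5/3 = -20/3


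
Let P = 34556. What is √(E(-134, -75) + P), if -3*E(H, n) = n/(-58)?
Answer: √116244934/58 ≈ 185.89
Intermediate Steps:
E(H, n) = n/174 (E(H, n) = -n/(3*(-58)) = -n*(-1)/(3*58) = -(-1)*n/174 = n/174)
√(E(-134, -75) + P) = √((1/174)*(-75) + 34556) = √(-25/58 + 34556) = √(2004223/58) = √116244934/58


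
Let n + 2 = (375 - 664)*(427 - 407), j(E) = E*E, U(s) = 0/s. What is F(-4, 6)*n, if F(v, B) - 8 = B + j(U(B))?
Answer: -80948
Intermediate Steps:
U(s) = 0
j(E) = E²
n = -5782 (n = -2 + (375 - 664)*(427 - 407) = -2 - 289*20 = -2 - 5780 = -5782)
F(v, B) = 8 + B (F(v, B) = 8 + (B + 0²) = 8 + (B + 0) = 8 + B)
F(-4, 6)*n = (8 + 6)*(-5782) = 14*(-5782) = -80948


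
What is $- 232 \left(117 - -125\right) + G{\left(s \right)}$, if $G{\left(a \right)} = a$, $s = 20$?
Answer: $-56124$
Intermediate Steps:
$- 232 \left(117 - -125\right) + G{\left(s \right)} = - 232 \left(117 - -125\right) + 20 = - 232 \left(117 + 125\right) + 20 = \left(-232\right) 242 + 20 = -56144 + 20 = -56124$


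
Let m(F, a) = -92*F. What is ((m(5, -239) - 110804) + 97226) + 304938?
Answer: 290900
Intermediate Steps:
((m(5, -239) - 110804) + 97226) + 304938 = ((-92*5 - 110804) + 97226) + 304938 = ((-460 - 110804) + 97226) + 304938 = (-111264 + 97226) + 304938 = -14038 + 304938 = 290900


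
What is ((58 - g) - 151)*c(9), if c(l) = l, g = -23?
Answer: -630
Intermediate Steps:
((58 - g) - 151)*c(9) = ((58 - 1*(-23)) - 151)*9 = ((58 + 23) - 151)*9 = (81 - 151)*9 = -70*9 = -630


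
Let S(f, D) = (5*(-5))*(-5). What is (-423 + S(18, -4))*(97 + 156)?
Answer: -75394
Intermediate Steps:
S(f, D) = 125 (S(f, D) = -25*(-5) = 125)
(-423 + S(18, -4))*(97 + 156) = (-423 + 125)*(97 + 156) = -298*253 = -75394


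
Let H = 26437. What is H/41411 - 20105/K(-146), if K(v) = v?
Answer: 836427957/6046006 ≈ 138.34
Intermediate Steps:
H/41411 - 20105/K(-146) = 26437/41411 - 20105/(-146) = 26437*(1/41411) - 20105*(-1/146) = 26437/41411 + 20105/146 = 836427957/6046006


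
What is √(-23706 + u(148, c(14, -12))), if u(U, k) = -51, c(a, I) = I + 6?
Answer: I*√23757 ≈ 154.13*I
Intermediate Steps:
c(a, I) = 6 + I
√(-23706 + u(148, c(14, -12))) = √(-23706 - 51) = √(-23757) = I*√23757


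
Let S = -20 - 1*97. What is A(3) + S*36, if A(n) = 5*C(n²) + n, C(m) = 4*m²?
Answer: -2589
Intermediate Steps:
S = -117 (S = -20 - 97 = -117)
A(n) = n + 20*n⁴ (A(n) = 5*(4*(n²)²) + n = 5*(4*n⁴) + n = 20*n⁴ + n = n + 20*n⁴)
A(3) + S*36 = (3 + 20*3⁴) - 117*36 = (3 + 20*81) - 4212 = (3 + 1620) - 4212 = 1623 - 4212 = -2589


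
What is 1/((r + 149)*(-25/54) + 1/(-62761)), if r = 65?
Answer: -1694547/167885702 ≈ -0.010093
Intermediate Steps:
1/((r + 149)*(-25/54) + 1/(-62761)) = 1/((65 + 149)*(-25/54) + 1/(-62761)) = 1/(214*(-25*1/54) - 1/62761) = 1/(214*(-25/54) - 1/62761) = 1/(-2675/27 - 1/62761) = 1/(-167885702/1694547) = -1694547/167885702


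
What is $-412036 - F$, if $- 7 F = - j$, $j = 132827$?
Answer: $- \frac{3017079}{7} \approx -4.3101 \cdot 10^{5}$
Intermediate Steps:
$F = \frac{132827}{7}$ ($F = - \frac{\left(-1\right) 132827}{7} = \left(- \frac{1}{7}\right) \left(-132827\right) = \frac{132827}{7} \approx 18975.0$)
$-412036 - F = -412036 - \frac{132827}{7} = - \frac{3017079}{7}$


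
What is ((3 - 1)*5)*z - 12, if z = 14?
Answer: 128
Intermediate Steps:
((3 - 1)*5)*z - 12 = ((3 - 1)*5)*14 - 12 = (2*5)*14 - 12 = 10*14 - 12 = 140 - 12 = 128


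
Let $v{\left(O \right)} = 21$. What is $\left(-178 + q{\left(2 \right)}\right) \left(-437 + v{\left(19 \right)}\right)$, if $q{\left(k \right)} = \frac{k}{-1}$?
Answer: $74880$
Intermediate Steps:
$q{\left(k \right)} = - k$ ($q{\left(k \right)} = k \left(-1\right) = - k$)
$\left(-178 + q{\left(2 \right)}\right) \left(-437 + v{\left(19 \right)}\right) = \left(-178 - 2\right) \left(-437 + 21\right) = \left(-178 - 2\right) \left(-416\right) = \left(-180\right) \left(-416\right) = 74880$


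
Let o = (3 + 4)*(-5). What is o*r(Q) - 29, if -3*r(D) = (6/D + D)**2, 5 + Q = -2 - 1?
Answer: 41483/48 ≈ 864.23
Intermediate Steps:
Q = -8 (Q = -5 + (-2 - 1) = -5 - 3 = -8)
o = -35 (o = 7*(-5) = -35)
r(D) = -(D + 6/D)**2/3 (r(D) = -(6/D + D)**2/3 = -(D + 6/D)**2/3)
o*r(Q) - 29 = -(-35)*(6 + (-8)**2)**2/(3*(-8)**2) - 29 = -(-35)*(6 + 64)**2/(3*64) - 29 = -(-35)*70**2/(3*64) - 29 = -(-35)*4900/(3*64) - 29 = -35*(-1225/48) - 29 = 42875/48 - 29 = 41483/48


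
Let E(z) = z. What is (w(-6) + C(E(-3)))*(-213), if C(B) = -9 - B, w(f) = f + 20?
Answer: -1704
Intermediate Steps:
w(f) = 20 + f
(w(-6) + C(E(-3)))*(-213) = ((20 - 6) + (-9 - 1*(-3)))*(-213) = (14 + (-9 + 3))*(-213) = (14 - 6)*(-213) = 8*(-213) = -1704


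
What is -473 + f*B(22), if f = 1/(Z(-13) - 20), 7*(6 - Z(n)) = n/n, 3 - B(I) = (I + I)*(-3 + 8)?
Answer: -45308/99 ≈ -457.66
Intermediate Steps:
B(I) = 3 - 10*I (B(I) = 3 - (I + I)*(-3 + 8) = 3 - 2*I*5 = 3 - 10*I)
Z(n) = 41/7 (Z(n) = 6 - n/(7*n) = 6 - 1/7*1 = 6 - 1/7 = 41/7)
f = -7/99 (f = 1/(41/7 - 20) = 1/(-99/7) = -7/99 ≈ -0.070707)
-473 + f*B(22) = -473 - 7*(3 - 10*22)/99 = -473 - 7*(3 - 220)/99 = -473 - 7/99*(-217) = -473 + 1519/99 = -45308/99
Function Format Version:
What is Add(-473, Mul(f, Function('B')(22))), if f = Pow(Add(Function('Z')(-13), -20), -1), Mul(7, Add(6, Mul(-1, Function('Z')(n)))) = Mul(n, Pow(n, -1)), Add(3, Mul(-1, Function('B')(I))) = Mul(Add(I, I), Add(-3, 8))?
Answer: Rational(-45308, 99) ≈ -457.66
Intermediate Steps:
Function('B')(I) = Add(3, Mul(-10, I)) (Function('B')(I) = Add(3, Mul(-1, Mul(Add(I, I), Add(-3, 8)))) = Add(3, Mul(-1, Mul(Mul(2, I), 5))) = Add(3, Mul(-1, Mul(10, I))) = Add(3, Mul(-10, I)))
Function('Z')(n) = Rational(41, 7) (Function('Z')(n) = Add(6, Mul(Rational(-1, 7), Mul(n, Pow(n, -1)))) = Add(6, Mul(Rational(-1, 7), 1)) = Add(6, Rational(-1, 7)) = Rational(41, 7))
f = Rational(-7, 99) (f = Pow(Add(Rational(41, 7), -20), -1) = Pow(Rational(-99, 7), -1) = Rational(-7, 99) ≈ -0.070707)
Add(-473, Mul(f, Function('B')(22))) = Add(-473, Mul(Rational(-7, 99), Add(3, Mul(-10, 22)))) = Add(-473, Mul(Rational(-7, 99), Add(3, -220))) = Add(-473, Mul(Rational(-7, 99), -217)) = Add(-473, Rational(1519, 99)) = Rational(-45308, 99)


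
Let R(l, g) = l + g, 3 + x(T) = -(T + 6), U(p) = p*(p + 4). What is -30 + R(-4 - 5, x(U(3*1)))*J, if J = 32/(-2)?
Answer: 594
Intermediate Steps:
U(p) = p*(4 + p)
J = -16 (J = 32*(-½) = -16)
x(T) = -9 - T (x(T) = -3 - (T + 6) = -3 - (6 + T) = -3 + (-6 - T) = -9 - T)
R(l, g) = g + l
-30 + R(-4 - 5, x(U(3*1)))*J = -30 + ((-9 - 3*1*(4 + 3*1)) + (-4 - 5))*(-16) = -30 + ((-9 - 3*(4 + 3)) - 9)*(-16) = -30 + ((-9 - 3*7) - 9)*(-16) = -30 + ((-9 - 1*21) - 9)*(-16) = -30 + ((-9 - 21) - 9)*(-16) = -30 + (-30 - 9)*(-16) = -30 - 39*(-16) = -30 + 624 = 594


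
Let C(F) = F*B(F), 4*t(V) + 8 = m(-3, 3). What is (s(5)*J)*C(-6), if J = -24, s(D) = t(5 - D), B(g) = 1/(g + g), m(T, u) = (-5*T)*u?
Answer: -111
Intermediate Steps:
m(T, u) = -5*T*u
B(g) = 1/(2*g)
t(V) = 37/4 (t(V) = -2 + (-5*(-3)*3)/4 = -2 + (¼)*45 = -2 + 45/4 = 37/4)
s(D) = 37/4
C(F) = ½ (C(F) = F*(1/(2*F)) = ½)
(s(5)*J)*C(-6) = ((37/4)*(-24))*(½) = -222*½ = -111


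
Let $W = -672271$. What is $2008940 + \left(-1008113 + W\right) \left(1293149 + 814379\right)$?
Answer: $-3541454321812$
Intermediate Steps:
$2008940 + \left(-1008113 + W\right) \left(1293149 + 814379\right) = 2008940 + \left(-1008113 - 672271\right) \left(1293149 + 814379\right) = 2008940 - 3541456330752 = -3541454321812$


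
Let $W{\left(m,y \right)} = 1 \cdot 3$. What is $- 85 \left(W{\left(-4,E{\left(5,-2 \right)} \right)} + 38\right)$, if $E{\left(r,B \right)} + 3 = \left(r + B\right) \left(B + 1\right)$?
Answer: $-3485$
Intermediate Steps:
$E{\left(r,B \right)} = -3 + \left(1 + B\right) \left(B + r\right)$ ($E{\left(r,B \right)} = -3 + \left(r + B\right) \left(B + 1\right) = -3 + \left(B + r\right) \left(1 + B\right) = -3 + \left(1 + B\right) \left(B + r\right)$)
$W{\left(m,y \right)} = 3$
$- 85 \left(W{\left(-4,E{\left(5,-2 \right)} \right)} + 38\right) = - 85 \left(3 + 38\right) = \left(-85\right) 41 = -3485$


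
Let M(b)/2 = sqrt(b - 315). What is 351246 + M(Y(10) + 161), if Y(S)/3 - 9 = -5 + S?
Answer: 351246 + 8*I*sqrt(7) ≈ 3.5125e+5 + 21.166*I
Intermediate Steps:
Y(S) = 12 + 3*S (Y(S) = 27 + 3*(-5 + S) = 27 + (-15 + 3*S) = 12 + 3*S)
M(b) = 2*sqrt(-315 + b) (M(b) = 2*sqrt(b - 315) = 2*sqrt(-315 + b))
351246 + M(Y(10) + 161) = 351246 + 2*sqrt(-315 + ((12 + 3*10) + 161)) = 351246 + 2*sqrt(-315 + ((12 + 30) + 161)) = 351246 + 2*sqrt(-315 + (42 + 161)) = 351246 + 2*sqrt(-315 + 203) = 351246 + 2*sqrt(-112) = 351246 + 2*(4*I*sqrt(7)) = 351246 + 8*I*sqrt(7)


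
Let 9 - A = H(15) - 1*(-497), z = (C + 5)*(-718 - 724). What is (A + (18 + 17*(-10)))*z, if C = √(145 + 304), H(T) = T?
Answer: 4722550 + 944510*√449 ≈ 2.4736e+7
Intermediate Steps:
C = √449 ≈ 21.190
z = -7210 - 1442*√449 (z = (√449 + 5)*(-718 - 724) = (5 + √449)*(-1442) = -7210 - 1442*√449 ≈ -37765.)
A = -503 (A = 9 - (15 - 1*(-497)) = 9 - (15 + 497) = 9 - 1*512 = 9 - 512 = -503)
(A + (18 + 17*(-10)))*z = (-503 + (18 + 17*(-10)))*(-7210 - 1442*√449) = (-503 + (18 - 170))*(-7210 - 1442*√449) = (-503 - 152)*(-7210 - 1442*√449) = -655*(-7210 - 1442*√449) = 4722550 + 944510*√449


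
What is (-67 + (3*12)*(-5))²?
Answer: 61009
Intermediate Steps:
(-67 + (3*12)*(-5))² = (-67 + 36*(-5))² = (-67 - 180)² = (-247)² = 61009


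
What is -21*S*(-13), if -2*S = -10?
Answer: 1365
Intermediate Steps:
S = 5 (S = -½*(-10) = 5)
-21*S*(-13) = -21*5*(-13) = -105*(-13) = 1365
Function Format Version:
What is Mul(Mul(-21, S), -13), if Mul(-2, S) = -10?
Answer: 1365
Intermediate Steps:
S = 5 (S = Mul(Rational(-1, 2), -10) = 5)
Mul(Mul(-21, S), -13) = Mul(Mul(-21, 5), -13) = Mul(-105, -13) = 1365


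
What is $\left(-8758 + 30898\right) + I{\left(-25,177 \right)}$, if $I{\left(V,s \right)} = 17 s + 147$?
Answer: $25296$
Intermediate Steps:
$I{\left(V,s \right)} = 147 + 17 s$
$\left(-8758 + 30898\right) + I{\left(-25,177 \right)} = \left(-8758 + 30898\right) + \left(147 + 17 \cdot 177\right) = 22140 + \left(147 + 3009\right) = 22140 + 3156 = 25296$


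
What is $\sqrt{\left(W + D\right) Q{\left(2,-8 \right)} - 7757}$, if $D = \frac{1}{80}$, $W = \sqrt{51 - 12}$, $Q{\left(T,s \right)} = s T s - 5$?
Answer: $\frac{\sqrt{-3102185 + 49200 \sqrt{39}}}{20} \approx 83.59 i$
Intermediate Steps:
$Q{\left(T,s \right)} = -5 + T s^{2}$ ($Q{\left(T,s \right)} = T s s - 5 = T s^{2} - 5 = -5 + T s^{2}$)
$W = \sqrt{39} \approx 6.245$
$D = \frac{1}{80} \approx 0.0125$
$\sqrt{\left(W + D\right) Q{\left(2,-8 \right)} - 7757} = \sqrt{\left(\sqrt{39} + \frac{1}{80}\right) \left(-5 + 2 \left(-8\right)^{2}\right) - 7757} = \sqrt{\left(\frac{1}{80} + \sqrt{39}\right) \left(-5 + 2 \cdot 64\right) - 7757} = \sqrt{\left(\frac{1}{80} + \sqrt{39}\right) \left(-5 + 128\right) - 7757} = \sqrt{\left(\frac{1}{80} + \sqrt{39}\right) 123 - 7757} = \sqrt{\left(\frac{123}{80} + 123 \sqrt{39}\right) - 7757} = \sqrt{- \frac{620437}{80} + 123 \sqrt{39}}$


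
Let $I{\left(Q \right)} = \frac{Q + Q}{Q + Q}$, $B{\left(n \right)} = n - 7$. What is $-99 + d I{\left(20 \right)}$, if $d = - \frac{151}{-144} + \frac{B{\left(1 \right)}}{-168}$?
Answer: $- \frac{98699}{1008} \approx -97.916$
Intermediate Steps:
$B{\left(n \right)} = -7 + n$ ($B{\left(n \right)} = n - 7 = -7 + n$)
$d = \frac{1093}{1008}$ ($d = - \frac{151}{-144} + \frac{-7 + 1}{-168} = \left(-151\right) \left(- \frac{1}{144}\right) - - \frac{1}{28} = \frac{151}{144} + \frac{1}{28} = \frac{1093}{1008} \approx 1.0843$)
$I{\left(Q \right)} = 1$ ($I{\left(Q \right)} = \frac{2 Q}{2 Q} = 2 Q \frac{1}{2 Q} = 1$)
$-99 + d I{\left(20 \right)} = -99 + \frac{1093}{1008} \cdot 1 = -99 + \frac{1093}{1008} = - \frac{98699}{1008}$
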